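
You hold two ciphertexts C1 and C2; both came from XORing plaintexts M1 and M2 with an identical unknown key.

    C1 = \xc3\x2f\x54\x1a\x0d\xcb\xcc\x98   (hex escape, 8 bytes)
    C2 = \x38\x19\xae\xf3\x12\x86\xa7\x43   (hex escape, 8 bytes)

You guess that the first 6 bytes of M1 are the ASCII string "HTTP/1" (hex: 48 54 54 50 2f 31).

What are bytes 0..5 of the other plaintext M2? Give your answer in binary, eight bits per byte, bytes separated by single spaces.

First, C1 ⊕ C2 = (M1 ⊕ K) ⊕ (M2 ⊕ K) = M1 ⊕ M2, so the key drops out. Then M2 = (M1 ⊕ M2) ⊕ M1 over the first 6 bytes.
byte 0: (c3 ⊕ 38) ⊕ 48 = fb ⊕ 48 = b3
byte 1: (2f ⊕ 19) ⊕ 54 = 36 ⊕ 54 = 62
byte 2: (54 ⊕ ae) ⊕ 54 = fa ⊕ 54 = ae
byte 3: (1a ⊕ f3) ⊕ 50 = e9 ⊕ 50 = b9
byte 4: (0d ⊕ 12) ⊕ 2f = 1f ⊕ 2f = 30
byte 5: (cb ⊕ 86) ⊕ 31 = 4d ⊕ 31 = 7c

10110011 01100010 10101110 10111001 00110000 01111100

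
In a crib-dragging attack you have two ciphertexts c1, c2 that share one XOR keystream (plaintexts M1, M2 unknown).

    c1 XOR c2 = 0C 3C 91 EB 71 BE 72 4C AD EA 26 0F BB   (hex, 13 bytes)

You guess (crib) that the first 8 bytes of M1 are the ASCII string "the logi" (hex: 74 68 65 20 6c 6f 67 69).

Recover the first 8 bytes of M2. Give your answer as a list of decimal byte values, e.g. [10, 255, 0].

[120, 84, 244, 203, 29, 209, 21, 37]

Since c1 ⊕ c2 = M1 ⊕ M2, XORing with the guessed M1 bytes yields the corresponding M2 bytes: M2 = (c1 ⊕ c2) ⊕ M1.
0c ⊕ 74 = 78
3c ⊕ 68 = 54
91 ⊕ 65 = f4
eb ⊕ 20 = cb
71 ⊕ 6c = 1d
be ⊕ 6f = d1
72 ⊕ 67 = 15
4c ⊕ 69 = 25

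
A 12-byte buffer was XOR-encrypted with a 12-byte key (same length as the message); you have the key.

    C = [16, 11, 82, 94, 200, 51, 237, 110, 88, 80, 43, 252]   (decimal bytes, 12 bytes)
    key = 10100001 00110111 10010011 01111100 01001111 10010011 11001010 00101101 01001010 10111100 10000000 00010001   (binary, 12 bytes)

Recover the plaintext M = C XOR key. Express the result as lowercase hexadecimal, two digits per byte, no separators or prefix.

b13cc12287a0274312ecabed

XOR is its own inverse, so applying the key byte-wise gives the result directly.
10 ⊕ a1 = b1
0b ⊕ 37 = 3c
52 ⊕ 93 = c1
5e ⊕ 7c = 22
c8 ⊕ 4f = 87
33 ⊕ 93 = a0
ed ⊕ ca = 27
6e ⊕ 2d = 43
58 ⊕ 4a = 12
50 ⊕ bc = ec
2b ⊕ 80 = ab
fc ⊕ 11 = ed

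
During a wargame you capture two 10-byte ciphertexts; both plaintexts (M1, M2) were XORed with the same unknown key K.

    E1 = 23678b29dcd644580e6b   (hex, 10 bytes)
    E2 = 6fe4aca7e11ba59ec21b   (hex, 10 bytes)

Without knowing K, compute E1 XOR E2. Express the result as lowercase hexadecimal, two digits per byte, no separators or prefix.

4c83278e3dcde1c6cc70

E1 ⊕ E2 = (M1 ⊕ K) ⊕ (M2 ⊕ K) = M1 ⊕ M2 — the shared key cancels under XOR.
 35 ⊕ 111 =  76
103 ⊕ 228 = 131
139 ⊕ 172 =  39
 41 ⊕ 167 = 142
220 ⊕ 225 =  61
214 ⊕  27 = 205
 68 ⊕ 165 = 225
 88 ⊕ 158 = 198
 14 ⊕ 194 = 204
107 ⊕  27 = 112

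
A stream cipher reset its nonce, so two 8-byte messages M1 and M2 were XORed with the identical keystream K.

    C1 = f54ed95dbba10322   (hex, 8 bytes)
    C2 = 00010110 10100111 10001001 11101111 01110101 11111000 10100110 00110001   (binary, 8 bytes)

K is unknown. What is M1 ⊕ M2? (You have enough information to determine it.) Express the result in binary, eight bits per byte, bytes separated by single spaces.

11100011 11101001 01010000 10110010 11001110 01011001 10100101 00010011

C1 ⊕ C2 = (M1 ⊕ K) ⊕ (M2 ⊕ K) = M1 ⊕ M2 — the shared key cancels under XOR.
245 ⊕  22 = 227
 78 ⊕ 167 = 233
217 ⊕ 137 =  80
 93 ⊕ 239 = 178
187 ⊕ 117 = 206
161 ⊕ 248 =  89
  3 ⊕ 166 = 165
 34 ⊕  49 =  19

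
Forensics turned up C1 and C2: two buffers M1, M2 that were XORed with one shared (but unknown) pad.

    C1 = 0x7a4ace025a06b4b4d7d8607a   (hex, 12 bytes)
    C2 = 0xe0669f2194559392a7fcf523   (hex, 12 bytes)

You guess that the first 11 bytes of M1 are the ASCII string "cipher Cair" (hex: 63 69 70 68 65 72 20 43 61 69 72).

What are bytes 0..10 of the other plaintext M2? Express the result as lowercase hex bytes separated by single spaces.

f9 45 21 4b ab 21 07 65 11 4d e7

First, C1 ⊕ C2 = (M1 ⊕ K) ⊕ (M2 ⊕ K) = M1 ⊕ M2, so the key drops out. Then M2 = (M1 ⊕ M2) ⊕ M1 over the first 11 bytes.
byte 0: (7a xor e0) xor 63 = 9a xor 63 = f9
byte 1: (4a xor 66) xor 69 = 2c xor 69 = 45
byte 2: (ce xor 9f) xor 70 = 51 xor 70 = 21
byte 3: (02 xor 21) xor 68 = 23 xor 68 = 4b
byte 4: (5a xor 94) xor 65 = ce xor 65 = ab
byte 5: (06 xor 55) xor 72 = 53 xor 72 = 21
byte 6: (b4 xor 93) xor 20 = 27 xor 20 = 07
byte 7: (b4 xor 92) xor 43 = 26 xor 43 = 65
byte 8: (d7 xor a7) xor 61 = 70 xor 61 = 11
byte 9: (d8 xor fc) xor 69 = 24 xor 69 = 4d
byte 10: (60 xor f5) xor 72 = 95 xor 72 = e7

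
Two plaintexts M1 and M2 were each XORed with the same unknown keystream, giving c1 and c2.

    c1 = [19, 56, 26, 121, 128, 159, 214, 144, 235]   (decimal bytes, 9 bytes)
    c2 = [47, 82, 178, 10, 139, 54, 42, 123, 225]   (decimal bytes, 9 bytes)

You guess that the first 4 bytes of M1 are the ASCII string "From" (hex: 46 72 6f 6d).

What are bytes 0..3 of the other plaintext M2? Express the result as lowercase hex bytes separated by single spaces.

First, c1 ⊕ c2 = (M1 ⊕ K) ⊕ (M2 ⊕ K) = M1 ⊕ M2, so the key drops out. Then M2 = (M1 ⊕ M2) ⊕ M1 over the first 4 bytes.
byte 0: (13 ⊕ 2f) ⊕ 46 = 3c ⊕ 46 = 7a
byte 1: (38 ⊕ 52) ⊕ 72 = 6a ⊕ 72 = 18
byte 2: (1a ⊕ b2) ⊕ 6f = a8 ⊕ 6f = c7
byte 3: (79 ⊕ 0a) ⊕ 6d = 73 ⊕ 6d = 1e

7a 18 c7 1e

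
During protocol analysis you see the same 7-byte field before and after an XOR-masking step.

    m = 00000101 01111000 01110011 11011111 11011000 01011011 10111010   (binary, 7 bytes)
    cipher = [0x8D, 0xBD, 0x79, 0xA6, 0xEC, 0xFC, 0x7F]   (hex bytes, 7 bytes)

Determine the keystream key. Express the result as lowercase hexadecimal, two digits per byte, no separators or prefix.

88c50a7934a7c5

Since cipher = m ⊕ key, XORing both sides with m gives key = m ⊕ cipher.
  5 xor 141 = 136
120 xor 189 = 197
115 xor 121 =  10
223 xor 166 = 121
216 xor 236 =  52
 91 xor 252 = 167
186 xor 127 = 197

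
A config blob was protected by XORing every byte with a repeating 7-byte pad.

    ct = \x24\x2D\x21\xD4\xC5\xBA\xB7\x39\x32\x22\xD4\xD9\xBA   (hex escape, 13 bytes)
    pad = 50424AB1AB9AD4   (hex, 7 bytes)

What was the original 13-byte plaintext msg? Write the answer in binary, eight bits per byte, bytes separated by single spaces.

01110100 01101111 01101011 01100101 01101110 00100000 01100011 01101001 01110000 01101000 01100101 01110010 00100000

The 7-byte key repeats, so the effective keystream is 50 42 4a b1 ab 9a d4 50 42 4a b1 ab 9a.
byte 0: 24 xor 50 = 74
byte 1: 2d xor 42 = 6f
byte 2: 21 xor 4a = 6b
byte 3: d4 xor b1 = 65
byte 4: c5 xor ab = 6e
byte 5: ba xor 9a = 20
byte 6: b7 xor d4 = 63
byte 7: 39 xor 50 = 69
byte 8: 32 xor 42 = 70
byte 9: 22 xor 4a = 68
byte 10: d4 xor b1 = 65
byte 11: d9 xor ab = 72
byte 12: ba xor 9a = 20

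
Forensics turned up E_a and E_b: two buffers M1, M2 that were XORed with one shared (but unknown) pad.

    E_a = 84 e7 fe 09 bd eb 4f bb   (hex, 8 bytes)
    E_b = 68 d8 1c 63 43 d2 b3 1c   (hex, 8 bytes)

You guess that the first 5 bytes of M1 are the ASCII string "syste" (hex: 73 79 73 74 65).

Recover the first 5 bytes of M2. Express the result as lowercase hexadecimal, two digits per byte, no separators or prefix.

9f46911e9b

First, E_a ⊕ E_b = (M1 ⊕ K) ⊕ (M2 ⊕ K) = M1 ⊕ M2, so the key drops out. Then M2 = (M1 ⊕ M2) ⊕ M1 over the first 5 bytes.
byte 0: (84 xor 68) xor 73 = ec xor 73 = 9f
byte 1: (e7 xor d8) xor 79 = 3f xor 79 = 46
byte 2: (fe xor 1c) xor 73 = e2 xor 73 = 91
byte 3: (09 xor 63) xor 74 = 6a xor 74 = 1e
byte 4: (bd xor 43) xor 65 = fe xor 65 = 9b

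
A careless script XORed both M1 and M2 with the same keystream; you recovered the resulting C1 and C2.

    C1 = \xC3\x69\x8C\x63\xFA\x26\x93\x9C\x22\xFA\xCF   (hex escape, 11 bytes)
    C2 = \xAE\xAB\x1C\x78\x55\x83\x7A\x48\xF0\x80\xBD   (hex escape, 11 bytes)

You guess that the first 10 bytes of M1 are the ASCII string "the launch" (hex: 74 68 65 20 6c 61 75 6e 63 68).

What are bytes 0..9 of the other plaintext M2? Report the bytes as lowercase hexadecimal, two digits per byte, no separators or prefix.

First, C1 ⊕ C2 = (M1 ⊕ K) ⊕ (M2 ⊕ K) = M1 ⊕ M2, so the key drops out. Then M2 = (M1 ⊕ M2) ⊕ M1 over the first 10 bytes.
byte 0: (c3 ^ ae) ^ 74 = 6d ^ 74 = 19
byte 1: (69 ^ ab) ^ 68 = c2 ^ 68 = aa
byte 2: (8c ^ 1c) ^ 65 = 90 ^ 65 = f5
byte 3: (63 ^ 78) ^ 20 = 1b ^ 20 = 3b
byte 4: (fa ^ 55) ^ 6c = af ^ 6c = c3
byte 5: (26 ^ 83) ^ 61 = a5 ^ 61 = c4
byte 6: (93 ^ 7a) ^ 75 = e9 ^ 75 = 9c
byte 7: (9c ^ 48) ^ 6e = d4 ^ 6e = ba
byte 8: (22 ^ f0) ^ 63 = d2 ^ 63 = b1
byte 9: (fa ^ 80) ^ 68 = 7a ^ 68 = 12

19aaf53bc3c49cbab112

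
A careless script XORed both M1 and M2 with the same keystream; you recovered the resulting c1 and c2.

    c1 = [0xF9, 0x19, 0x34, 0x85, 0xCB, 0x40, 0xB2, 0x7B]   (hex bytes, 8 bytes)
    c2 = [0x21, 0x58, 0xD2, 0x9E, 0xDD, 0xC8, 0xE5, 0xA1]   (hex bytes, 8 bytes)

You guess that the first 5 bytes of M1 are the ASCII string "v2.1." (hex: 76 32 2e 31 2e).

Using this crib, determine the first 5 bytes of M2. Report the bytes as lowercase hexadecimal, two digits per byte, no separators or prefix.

First, c1 ⊕ c2 = (M1 ⊕ K) ⊕ (M2 ⊕ K) = M1 ⊕ M2, so the key drops out. Then M2 = (M1 ⊕ M2) ⊕ M1 over the first 5 bytes.
byte 0: (f9 xor 21) xor 76 = d8 xor 76 = ae
byte 1: (19 xor 58) xor 32 = 41 xor 32 = 73
byte 2: (34 xor d2) xor 2e = e6 xor 2e = c8
byte 3: (85 xor 9e) xor 31 = 1b xor 31 = 2a
byte 4: (cb xor dd) xor 2e = 16 xor 2e = 38

ae73c82a38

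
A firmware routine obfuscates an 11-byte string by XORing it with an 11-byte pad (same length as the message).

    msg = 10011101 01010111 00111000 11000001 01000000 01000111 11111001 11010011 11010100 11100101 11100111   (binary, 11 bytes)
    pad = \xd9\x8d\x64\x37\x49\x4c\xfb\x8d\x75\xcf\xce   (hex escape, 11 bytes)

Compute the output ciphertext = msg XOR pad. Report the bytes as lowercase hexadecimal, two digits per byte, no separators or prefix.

9d ⊕ d9 = 44
57 ⊕ 8d = da
38 ⊕ 64 = 5c
c1 ⊕ 37 = f6
40 ⊕ 49 = 09
47 ⊕ 4c = 0b
f9 ⊕ fb = 02
d3 ⊕ 8d = 5e
d4 ⊕ 75 = a1
e5 ⊕ cf = 2a
e7 ⊕ ce = 29

44da5cf6090b025ea12a29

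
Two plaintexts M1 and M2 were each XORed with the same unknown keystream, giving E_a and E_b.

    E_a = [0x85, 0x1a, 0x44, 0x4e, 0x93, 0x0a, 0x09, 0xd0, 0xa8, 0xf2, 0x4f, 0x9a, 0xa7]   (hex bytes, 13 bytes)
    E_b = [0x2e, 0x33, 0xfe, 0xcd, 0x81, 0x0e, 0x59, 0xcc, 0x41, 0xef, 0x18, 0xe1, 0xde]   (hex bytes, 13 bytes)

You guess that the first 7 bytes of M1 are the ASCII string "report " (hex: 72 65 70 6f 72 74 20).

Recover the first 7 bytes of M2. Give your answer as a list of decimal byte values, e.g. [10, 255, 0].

First, E_a ⊕ E_b = (M1 ⊕ K) ⊕ (M2 ⊕ K) = M1 ⊕ M2, so the key drops out. Then M2 = (M1 ⊕ M2) ⊕ M1 over the first 7 bytes.
byte 0: (85 ^ 2e) ^ 72 = ab ^ 72 = d9
byte 1: (1a ^ 33) ^ 65 = 29 ^ 65 = 4c
byte 2: (44 ^ fe) ^ 70 = ba ^ 70 = ca
byte 3: (4e ^ cd) ^ 6f = 83 ^ 6f = ec
byte 4: (93 ^ 81) ^ 72 = 12 ^ 72 = 60
byte 5: (0a ^ 0e) ^ 74 = 04 ^ 74 = 70
byte 6: (09 ^ 59) ^ 20 = 50 ^ 20 = 70

[217, 76, 202, 236, 96, 112, 112]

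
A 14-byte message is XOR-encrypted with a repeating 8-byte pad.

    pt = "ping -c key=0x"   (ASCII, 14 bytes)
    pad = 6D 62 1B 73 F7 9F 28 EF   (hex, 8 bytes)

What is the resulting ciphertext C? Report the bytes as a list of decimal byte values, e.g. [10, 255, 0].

The 8-byte key repeats, so the effective keystream is 6d 62 1b 73 f7 9f 28 ef 6d 62 1b 73 f7 9f.
byte 0: 70 ^ 6d = 1d
byte 1: 69 ^ 62 = 0b
byte 2: 6e ^ 1b = 75
byte 3: 67 ^ 73 = 14
byte 4: 20 ^ f7 = d7
byte 5: 2d ^ 9f = b2
byte 6: 63 ^ 28 = 4b
byte 7: 20 ^ ef = cf
byte 8: 6b ^ 6d = 06
byte 9: 65 ^ 62 = 07
byte 10: 79 ^ 1b = 62
byte 11: 3d ^ 73 = 4e
byte 12: 30 ^ f7 = c7
byte 13: 78 ^ 9f = e7

[29, 11, 117, 20, 215, 178, 75, 207, 6, 7, 98, 78, 199, 231]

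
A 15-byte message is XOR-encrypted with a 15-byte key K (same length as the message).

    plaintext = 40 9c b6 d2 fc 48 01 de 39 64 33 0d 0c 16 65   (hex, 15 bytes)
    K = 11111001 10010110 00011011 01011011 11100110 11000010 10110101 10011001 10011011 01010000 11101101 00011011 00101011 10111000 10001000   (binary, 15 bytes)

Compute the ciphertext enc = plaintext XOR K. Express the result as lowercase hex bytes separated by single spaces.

b9 0a ad 89 1a 8a b4 47 a2 34 de 16 27 ae ed

40 xor f9 = b9
9c xor 96 = 0a
b6 xor 1b = ad
d2 xor 5b = 89
fc xor e6 = 1a
48 xor c2 = 8a
01 xor b5 = b4
de xor 99 = 47
39 xor 9b = a2
64 xor 50 = 34
33 xor ed = de
0d xor 1b = 16
0c xor 2b = 27
16 xor b8 = ae
65 xor 88 = ed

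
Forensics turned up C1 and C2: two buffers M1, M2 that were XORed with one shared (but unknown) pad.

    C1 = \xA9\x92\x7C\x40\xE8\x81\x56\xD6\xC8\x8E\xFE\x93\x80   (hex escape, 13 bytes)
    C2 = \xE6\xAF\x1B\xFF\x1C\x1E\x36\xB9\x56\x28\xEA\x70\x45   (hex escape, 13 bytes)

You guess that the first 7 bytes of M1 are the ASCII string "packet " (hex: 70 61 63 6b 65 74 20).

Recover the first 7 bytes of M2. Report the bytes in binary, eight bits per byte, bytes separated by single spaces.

00111111 01011100 00000100 11010100 10010001 11101011 01000000

First, C1 ⊕ C2 = (M1 ⊕ K) ⊕ (M2 ⊕ K) = M1 ⊕ M2, so the key drops out. Then M2 = (M1 ⊕ M2) ⊕ M1 over the first 7 bytes.
byte 0: (a9 ^ e6) ^ 70 = 4f ^ 70 = 3f
byte 1: (92 ^ af) ^ 61 = 3d ^ 61 = 5c
byte 2: (7c ^ 1b) ^ 63 = 67 ^ 63 = 04
byte 3: (40 ^ ff) ^ 6b = bf ^ 6b = d4
byte 4: (e8 ^ 1c) ^ 65 = f4 ^ 65 = 91
byte 5: (81 ^ 1e) ^ 74 = 9f ^ 74 = eb
byte 6: (56 ^ 36) ^ 20 = 60 ^ 20 = 40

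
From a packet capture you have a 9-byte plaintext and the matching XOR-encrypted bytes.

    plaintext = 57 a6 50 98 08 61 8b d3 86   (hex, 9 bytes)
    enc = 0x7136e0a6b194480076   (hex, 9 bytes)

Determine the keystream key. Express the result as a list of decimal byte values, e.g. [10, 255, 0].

Since enc = plaintext ⊕ key, XORing both sides with plaintext gives key = plaintext ⊕ enc.
01010111 ⊕ 01110001 = 00100110
10100110 ⊕ 00110110 = 10010000
01010000 ⊕ 11100000 = 10110000
10011000 ⊕ 10100110 = 00111110
00001000 ⊕ 10110001 = 10111001
01100001 ⊕ 10010100 = 11110101
10001011 ⊕ 01001000 = 11000011
11010011 ⊕ 00000000 = 11010011
10000110 ⊕ 01110110 = 11110000

[38, 144, 176, 62, 185, 245, 195, 211, 240]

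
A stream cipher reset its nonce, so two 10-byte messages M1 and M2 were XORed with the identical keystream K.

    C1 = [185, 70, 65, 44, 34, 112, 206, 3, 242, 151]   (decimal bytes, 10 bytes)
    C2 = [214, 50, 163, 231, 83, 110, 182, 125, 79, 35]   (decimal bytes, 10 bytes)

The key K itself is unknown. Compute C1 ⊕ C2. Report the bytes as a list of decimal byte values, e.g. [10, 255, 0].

C1 ⊕ C2 = (M1 ⊕ K) ⊕ (M2 ⊕ K) = M1 ⊕ M2 — the shared key cancels under XOR.
byte 0: b9 xor d6 = 6f
byte 1: 46 xor 32 = 74
byte 2: 41 xor a3 = e2
byte 3: 2c xor e7 = cb
byte 4: 22 xor 53 = 71
byte 5: 70 xor 6e = 1e
byte 6: ce xor b6 = 78
byte 7: 03 xor 7d = 7e
byte 8: f2 xor 4f = bd
byte 9: 97 xor 23 = b4

[111, 116, 226, 203, 113, 30, 120, 126, 189, 180]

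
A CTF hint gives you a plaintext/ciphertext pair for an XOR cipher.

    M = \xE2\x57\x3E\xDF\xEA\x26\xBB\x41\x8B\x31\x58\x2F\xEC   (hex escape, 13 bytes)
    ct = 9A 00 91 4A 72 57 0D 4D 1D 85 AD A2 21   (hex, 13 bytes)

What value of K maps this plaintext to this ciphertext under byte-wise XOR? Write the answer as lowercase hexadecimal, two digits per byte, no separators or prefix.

7857af959871b60c96b4f58dcd

Since ct = M ⊕ K, XORing both sides with M gives K = M ⊕ ct.
e2 ⊕ 9a = 78
57 ⊕ 00 = 57
3e ⊕ 91 = af
df ⊕ 4a = 95
ea ⊕ 72 = 98
26 ⊕ 57 = 71
bb ⊕ 0d = b6
41 ⊕ 4d = 0c
8b ⊕ 1d = 96
31 ⊕ 85 = b4
58 ⊕ ad = f5
2f ⊕ a2 = 8d
ec ⊕ 21 = cd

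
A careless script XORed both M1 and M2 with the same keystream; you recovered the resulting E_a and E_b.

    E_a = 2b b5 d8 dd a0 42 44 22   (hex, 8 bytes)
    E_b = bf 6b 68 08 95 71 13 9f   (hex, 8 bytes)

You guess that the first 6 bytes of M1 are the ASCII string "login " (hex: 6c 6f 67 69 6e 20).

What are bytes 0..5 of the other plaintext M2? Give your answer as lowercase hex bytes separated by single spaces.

f8 b1 d7 bc 5b 13

First, E_a ⊕ E_b = (M1 ⊕ K) ⊕ (M2 ⊕ K) = M1 ⊕ M2, so the key drops out. Then M2 = (M1 ⊕ M2) ⊕ M1 over the first 6 bytes.
byte 0: (2b ^ bf) ^ 6c = 94 ^ 6c = f8
byte 1: (b5 ^ 6b) ^ 6f = de ^ 6f = b1
byte 2: (d8 ^ 68) ^ 67 = b0 ^ 67 = d7
byte 3: (dd ^ 08) ^ 69 = d5 ^ 69 = bc
byte 4: (a0 ^ 95) ^ 6e = 35 ^ 6e = 5b
byte 5: (42 ^ 71) ^ 20 = 33 ^ 20 = 13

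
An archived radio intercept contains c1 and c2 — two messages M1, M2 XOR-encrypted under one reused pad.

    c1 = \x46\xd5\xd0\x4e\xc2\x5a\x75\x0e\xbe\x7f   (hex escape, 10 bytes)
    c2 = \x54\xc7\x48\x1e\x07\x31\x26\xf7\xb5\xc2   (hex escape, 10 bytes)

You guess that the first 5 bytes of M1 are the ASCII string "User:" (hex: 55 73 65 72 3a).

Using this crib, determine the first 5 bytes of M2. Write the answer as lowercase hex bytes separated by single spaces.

47 61 fd 22 ff

First, c1 ⊕ c2 = (M1 ⊕ K) ⊕ (M2 ⊕ K) = M1 ⊕ M2, so the key drops out. Then M2 = (M1 ⊕ M2) ⊕ M1 over the first 5 bytes.
byte 0: (46 ⊕ 54) ⊕ 55 = 12 ⊕ 55 = 47
byte 1: (d5 ⊕ c7) ⊕ 73 = 12 ⊕ 73 = 61
byte 2: (d0 ⊕ 48) ⊕ 65 = 98 ⊕ 65 = fd
byte 3: (4e ⊕ 1e) ⊕ 72 = 50 ⊕ 72 = 22
byte 4: (c2 ⊕ 07) ⊕ 3a = c5 ⊕ 3a = ff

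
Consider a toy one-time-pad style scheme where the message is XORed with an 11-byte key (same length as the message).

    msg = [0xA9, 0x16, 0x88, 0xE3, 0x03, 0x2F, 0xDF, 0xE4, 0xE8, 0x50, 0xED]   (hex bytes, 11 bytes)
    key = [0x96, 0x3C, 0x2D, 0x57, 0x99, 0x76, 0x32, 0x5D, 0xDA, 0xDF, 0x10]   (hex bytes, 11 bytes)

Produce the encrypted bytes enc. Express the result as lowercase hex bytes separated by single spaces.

XOR is its own inverse, so applying the key byte-wise gives the result directly.
10101001 XOR 10010110 = 00111111
00010110 XOR 00111100 = 00101010
10001000 XOR 00101101 = 10100101
11100011 XOR 01010111 = 10110100
00000011 XOR 10011001 = 10011010
00101111 XOR 01110110 = 01011001
11011111 XOR 00110010 = 11101101
11100100 XOR 01011101 = 10111001
11101000 XOR 11011010 = 00110010
01010000 XOR 11011111 = 10001111
11101101 XOR 00010000 = 11111101

3f 2a a5 b4 9a 59 ed b9 32 8f fd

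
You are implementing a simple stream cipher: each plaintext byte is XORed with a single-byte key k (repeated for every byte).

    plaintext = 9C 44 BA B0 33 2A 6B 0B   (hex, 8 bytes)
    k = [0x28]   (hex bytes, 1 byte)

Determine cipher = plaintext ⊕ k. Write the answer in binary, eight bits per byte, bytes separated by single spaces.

The 1-byte key repeats, so the effective keystream is 28 28 28 28 28 28 28 28.
byte 0: 10011100 XOR 00101000 = 10110100
byte 1: 01000100 XOR 00101000 = 01101100
byte 2: 10111010 XOR 00101000 = 10010010
byte 3: 10110000 XOR 00101000 = 10011000
byte 4: 00110011 XOR 00101000 = 00011011
byte 5: 00101010 XOR 00101000 = 00000010
byte 6: 01101011 XOR 00101000 = 01000011
byte 7: 00001011 XOR 00101000 = 00100011

10110100 01101100 10010010 10011000 00011011 00000010 01000011 00100011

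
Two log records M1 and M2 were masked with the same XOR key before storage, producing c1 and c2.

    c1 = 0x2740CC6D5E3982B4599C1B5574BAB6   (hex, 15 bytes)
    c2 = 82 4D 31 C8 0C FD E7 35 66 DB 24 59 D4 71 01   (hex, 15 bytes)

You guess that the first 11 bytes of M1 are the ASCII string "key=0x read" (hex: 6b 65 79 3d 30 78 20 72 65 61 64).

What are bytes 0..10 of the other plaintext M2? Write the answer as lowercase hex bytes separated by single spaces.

First, c1 ⊕ c2 = (M1 ⊕ K) ⊕ (M2 ⊕ K) = M1 ⊕ M2, so the key drops out. Then M2 = (M1 ⊕ M2) ⊕ M1 over the first 11 bytes.
byte 0: (27 XOR 82) XOR 6b = a5 XOR 6b = ce
byte 1: (40 XOR 4d) XOR 65 = 0d XOR 65 = 68
byte 2: (cc XOR 31) XOR 79 = fd XOR 79 = 84
byte 3: (6d XOR c8) XOR 3d = a5 XOR 3d = 98
byte 4: (5e XOR 0c) XOR 30 = 52 XOR 30 = 62
byte 5: (39 XOR fd) XOR 78 = c4 XOR 78 = bc
byte 6: (82 XOR e7) XOR 20 = 65 XOR 20 = 45
byte 7: (b4 XOR 35) XOR 72 = 81 XOR 72 = f3
byte 8: (59 XOR 66) XOR 65 = 3f XOR 65 = 5a
byte 9: (9c XOR db) XOR 61 = 47 XOR 61 = 26
byte 10: (1b XOR 24) XOR 64 = 3f XOR 64 = 5b

ce 68 84 98 62 bc 45 f3 5a 26 5b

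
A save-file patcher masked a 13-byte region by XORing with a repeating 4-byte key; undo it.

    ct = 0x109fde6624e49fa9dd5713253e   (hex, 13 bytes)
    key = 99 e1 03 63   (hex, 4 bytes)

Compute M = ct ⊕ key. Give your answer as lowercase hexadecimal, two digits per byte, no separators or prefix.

The 4-byte key repeats, so the effective keystream is 99 e1 03 63 99 e1 03 63 99 e1 03 63 99.
byte 0: 00010000 ^ 10011001 = 10001001
byte 1: 10011111 ^ 11100001 = 01111110
byte 2: 11011110 ^ 00000011 = 11011101
byte 3: 01100110 ^ 01100011 = 00000101
byte 4: 00100100 ^ 10011001 = 10111101
byte 5: 11100100 ^ 11100001 = 00000101
byte 6: 10011111 ^ 00000011 = 10011100
byte 7: 10101001 ^ 01100011 = 11001010
byte 8: 11011101 ^ 10011001 = 01000100
byte 9: 01010111 ^ 11100001 = 10110110
byte 10: 00010011 ^ 00000011 = 00010000
byte 11: 00100101 ^ 01100011 = 01000110
byte 12: 00111110 ^ 10011001 = 10100111

897edd05bd059cca44b61046a7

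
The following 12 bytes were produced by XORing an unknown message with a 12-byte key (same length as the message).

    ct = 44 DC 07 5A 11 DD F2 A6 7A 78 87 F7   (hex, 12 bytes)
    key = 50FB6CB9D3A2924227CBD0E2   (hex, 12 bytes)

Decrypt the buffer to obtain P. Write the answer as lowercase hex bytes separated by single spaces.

 68 xor  80 =  20
220 xor 251 =  39
  7 xor 108 = 107
 90 xor 185 = 227
 17 xor 211 = 194
221 xor 162 = 127
242 xor 146 =  96
166 xor  66 = 228
122 xor  39 =  93
120 xor 203 = 179
135 xor 208 =  87
247 xor 226 =  21

14 27 6b e3 c2 7f 60 e4 5d b3 57 15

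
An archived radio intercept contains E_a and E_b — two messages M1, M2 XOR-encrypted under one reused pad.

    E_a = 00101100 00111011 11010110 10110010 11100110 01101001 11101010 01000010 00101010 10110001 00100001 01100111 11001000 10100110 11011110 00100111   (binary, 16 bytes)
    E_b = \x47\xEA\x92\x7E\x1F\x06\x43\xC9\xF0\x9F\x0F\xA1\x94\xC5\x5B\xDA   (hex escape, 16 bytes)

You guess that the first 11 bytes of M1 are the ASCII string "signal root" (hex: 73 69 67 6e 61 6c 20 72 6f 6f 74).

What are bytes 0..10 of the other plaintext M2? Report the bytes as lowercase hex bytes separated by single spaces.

First, E_a ⊕ E_b = (M1 ⊕ K) ⊕ (M2 ⊕ K) = M1 ⊕ M2, so the key drops out. Then M2 = (M1 ⊕ M2) ⊕ M1 over the first 11 bytes.
byte 0: (2c XOR 47) XOR 73 = 6b XOR 73 = 18
byte 1: (3b XOR ea) XOR 69 = d1 XOR 69 = b8
byte 2: (d6 XOR 92) XOR 67 = 44 XOR 67 = 23
byte 3: (b2 XOR 7e) XOR 6e = cc XOR 6e = a2
byte 4: (e6 XOR 1f) XOR 61 = f9 XOR 61 = 98
byte 5: (69 XOR 06) XOR 6c = 6f XOR 6c = 03
byte 6: (ea XOR 43) XOR 20 = a9 XOR 20 = 89
byte 7: (42 XOR c9) XOR 72 = 8b XOR 72 = f9
byte 8: (2a XOR f0) XOR 6f = da XOR 6f = b5
byte 9: (b1 XOR 9f) XOR 6f = 2e XOR 6f = 41
byte 10: (21 XOR 0f) XOR 74 = 2e XOR 74 = 5a

18 b8 23 a2 98 03 89 f9 b5 41 5a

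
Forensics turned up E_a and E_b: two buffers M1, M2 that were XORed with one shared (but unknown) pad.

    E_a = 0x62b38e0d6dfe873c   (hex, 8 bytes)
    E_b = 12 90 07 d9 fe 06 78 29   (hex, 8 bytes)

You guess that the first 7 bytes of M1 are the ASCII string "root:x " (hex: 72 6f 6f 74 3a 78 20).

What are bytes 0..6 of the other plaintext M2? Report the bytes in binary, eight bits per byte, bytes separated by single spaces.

First, E_a ⊕ E_b = (M1 ⊕ K) ⊕ (M2 ⊕ K) = M1 ⊕ M2, so the key drops out. Then M2 = (M1 ⊕ M2) ⊕ M1 over the first 7 bytes.
byte 0: (62 xor 12) xor 72 = 70 xor 72 = 02
byte 1: (b3 xor 90) xor 6f = 23 xor 6f = 4c
byte 2: (8e xor 07) xor 6f = 89 xor 6f = e6
byte 3: (0d xor d9) xor 74 = d4 xor 74 = a0
byte 4: (6d xor fe) xor 3a = 93 xor 3a = a9
byte 5: (fe xor 06) xor 78 = f8 xor 78 = 80
byte 6: (87 xor 78) xor 20 = ff xor 20 = df

00000010 01001100 11100110 10100000 10101001 10000000 11011111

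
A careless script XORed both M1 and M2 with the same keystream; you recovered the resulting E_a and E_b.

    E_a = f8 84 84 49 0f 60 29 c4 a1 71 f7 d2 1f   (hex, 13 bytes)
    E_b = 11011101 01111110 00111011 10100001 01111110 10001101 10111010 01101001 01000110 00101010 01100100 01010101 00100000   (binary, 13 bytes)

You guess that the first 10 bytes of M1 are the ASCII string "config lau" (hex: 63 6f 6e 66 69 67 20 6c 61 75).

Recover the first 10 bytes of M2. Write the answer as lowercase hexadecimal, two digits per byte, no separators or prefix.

First, E_a ⊕ E_b = (M1 ⊕ K) ⊕ (M2 ⊕ K) = M1 ⊕ M2, so the key drops out. Then M2 = (M1 ⊕ M2) ⊕ M1 over the first 10 bytes.
byte 0: (f8 xor dd) xor 63 = 25 xor 63 = 46
byte 1: (84 xor 7e) xor 6f = fa xor 6f = 95
byte 2: (84 xor 3b) xor 6e = bf xor 6e = d1
byte 3: (49 xor a1) xor 66 = e8 xor 66 = 8e
byte 4: (0f xor 7e) xor 69 = 71 xor 69 = 18
byte 5: (60 xor 8d) xor 67 = ed xor 67 = 8a
byte 6: (29 xor ba) xor 20 = 93 xor 20 = b3
byte 7: (c4 xor 69) xor 6c = ad xor 6c = c1
byte 8: (a1 xor 46) xor 61 = e7 xor 61 = 86
byte 9: (71 xor 2a) xor 75 = 5b xor 75 = 2e

4695d18e188ab3c1862e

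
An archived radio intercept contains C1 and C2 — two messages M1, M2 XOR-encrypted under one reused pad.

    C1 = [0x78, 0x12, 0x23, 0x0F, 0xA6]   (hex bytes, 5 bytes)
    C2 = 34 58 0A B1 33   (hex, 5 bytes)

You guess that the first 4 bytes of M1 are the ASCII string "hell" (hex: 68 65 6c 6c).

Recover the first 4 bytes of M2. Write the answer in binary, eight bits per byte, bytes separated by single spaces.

First, C1 ⊕ C2 = (M1 ⊕ K) ⊕ (M2 ⊕ K) = M1 ⊕ M2, so the key drops out. Then M2 = (M1 ⊕ M2) ⊕ M1 over the first 4 bytes.
byte 0: (78 XOR 34) XOR 68 = 4c XOR 68 = 24
byte 1: (12 XOR 58) XOR 65 = 4a XOR 65 = 2f
byte 2: (23 XOR 0a) XOR 6c = 29 XOR 6c = 45
byte 3: (0f XOR b1) XOR 6c = be XOR 6c = d2

00100100 00101111 01000101 11010010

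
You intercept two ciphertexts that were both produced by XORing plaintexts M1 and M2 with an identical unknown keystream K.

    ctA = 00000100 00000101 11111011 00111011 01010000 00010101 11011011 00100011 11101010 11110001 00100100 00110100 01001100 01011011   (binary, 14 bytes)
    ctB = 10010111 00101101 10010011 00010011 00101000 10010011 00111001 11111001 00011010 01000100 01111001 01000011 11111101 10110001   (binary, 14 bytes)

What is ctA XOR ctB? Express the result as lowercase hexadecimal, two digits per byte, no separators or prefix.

ctA ⊕ ctB = (M1 ⊕ K) ⊕ (M2 ⊕ K) = M1 ⊕ M2 — the shared key cancels under XOR.
04 ⊕ 97 = 93
05 ⊕ 2d = 28
fb ⊕ 93 = 68
3b ⊕ 13 = 28
50 ⊕ 28 = 78
15 ⊕ 93 = 86
db ⊕ 39 = e2
23 ⊕ f9 = da
ea ⊕ 1a = f0
f1 ⊕ 44 = b5
24 ⊕ 79 = 5d
34 ⊕ 43 = 77
4c ⊕ fd = b1
5b ⊕ b1 = ea

932868287886e2daf0b55d77b1ea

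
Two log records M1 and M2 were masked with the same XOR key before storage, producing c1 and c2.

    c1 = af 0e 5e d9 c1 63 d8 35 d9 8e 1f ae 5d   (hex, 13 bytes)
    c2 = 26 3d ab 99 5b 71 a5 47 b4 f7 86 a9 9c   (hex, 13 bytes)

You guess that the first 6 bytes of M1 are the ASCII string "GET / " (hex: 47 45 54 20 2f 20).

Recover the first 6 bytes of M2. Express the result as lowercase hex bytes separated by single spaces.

ce 76 a1 60 b5 32

First, c1 ⊕ c2 = (M1 ⊕ K) ⊕ (M2 ⊕ K) = M1 ⊕ M2, so the key drops out. Then M2 = (M1 ⊕ M2) ⊕ M1 over the first 6 bytes.
byte 0: (af ^ 26) ^ 47 = 89 ^ 47 = ce
byte 1: (0e ^ 3d) ^ 45 = 33 ^ 45 = 76
byte 2: (5e ^ ab) ^ 54 = f5 ^ 54 = a1
byte 3: (d9 ^ 99) ^ 20 = 40 ^ 20 = 60
byte 4: (c1 ^ 5b) ^ 2f = 9a ^ 2f = b5
byte 5: (63 ^ 71) ^ 20 = 12 ^ 20 = 32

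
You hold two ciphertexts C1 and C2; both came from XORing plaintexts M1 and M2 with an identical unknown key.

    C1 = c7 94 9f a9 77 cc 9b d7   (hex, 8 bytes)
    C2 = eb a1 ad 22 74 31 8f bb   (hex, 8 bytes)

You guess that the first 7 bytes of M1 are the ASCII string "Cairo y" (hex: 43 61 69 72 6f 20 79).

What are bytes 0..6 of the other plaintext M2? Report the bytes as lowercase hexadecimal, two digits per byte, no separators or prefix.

6f545bf96cdd6d

First, C1 ⊕ C2 = (M1 ⊕ K) ⊕ (M2 ⊕ K) = M1 ⊕ M2, so the key drops out. Then M2 = (M1 ⊕ M2) ⊕ M1 over the first 7 bytes.
byte 0: (c7 xor eb) xor 43 = 2c xor 43 = 6f
byte 1: (94 xor a1) xor 61 = 35 xor 61 = 54
byte 2: (9f xor ad) xor 69 = 32 xor 69 = 5b
byte 3: (a9 xor 22) xor 72 = 8b xor 72 = f9
byte 4: (77 xor 74) xor 6f = 03 xor 6f = 6c
byte 5: (cc xor 31) xor 20 = fd xor 20 = dd
byte 6: (9b xor 8f) xor 79 = 14 xor 79 = 6d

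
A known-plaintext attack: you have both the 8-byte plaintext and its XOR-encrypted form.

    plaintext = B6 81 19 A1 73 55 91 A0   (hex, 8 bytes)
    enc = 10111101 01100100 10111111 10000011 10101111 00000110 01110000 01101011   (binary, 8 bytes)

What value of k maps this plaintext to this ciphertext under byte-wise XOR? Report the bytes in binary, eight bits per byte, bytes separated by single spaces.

Since enc = plaintext ⊕ k, XORing both sides with plaintext gives k = plaintext ⊕ enc.
b6 ^ bd = 0b
81 ^ 64 = e5
19 ^ bf = a6
a1 ^ 83 = 22
73 ^ af = dc
55 ^ 06 = 53
91 ^ 70 = e1
a0 ^ 6b = cb

00001011 11100101 10100110 00100010 11011100 01010011 11100001 11001011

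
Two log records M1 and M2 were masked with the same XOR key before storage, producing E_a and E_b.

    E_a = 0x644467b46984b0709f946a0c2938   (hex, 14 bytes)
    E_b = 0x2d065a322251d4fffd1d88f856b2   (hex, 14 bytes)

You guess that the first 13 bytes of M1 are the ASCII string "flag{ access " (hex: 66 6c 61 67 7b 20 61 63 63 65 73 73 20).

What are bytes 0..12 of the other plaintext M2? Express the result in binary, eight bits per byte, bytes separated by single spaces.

First, E_a ⊕ E_b = (M1 ⊕ K) ⊕ (M2 ⊕ K) = M1 ⊕ M2, so the key drops out. Then M2 = (M1 ⊕ M2) ⊕ M1 over the first 13 bytes.
byte 0: (64 ^ 2d) ^ 66 = 49 ^ 66 = 2f
byte 1: (44 ^ 06) ^ 6c = 42 ^ 6c = 2e
byte 2: (67 ^ 5a) ^ 61 = 3d ^ 61 = 5c
byte 3: (b4 ^ 32) ^ 67 = 86 ^ 67 = e1
byte 4: (69 ^ 22) ^ 7b = 4b ^ 7b = 30
byte 5: (84 ^ 51) ^ 20 = d5 ^ 20 = f5
byte 6: (b0 ^ d4) ^ 61 = 64 ^ 61 = 05
byte 7: (70 ^ ff) ^ 63 = 8f ^ 63 = ec
byte 8: (9f ^ fd) ^ 63 = 62 ^ 63 = 01
byte 9: (94 ^ 1d) ^ 65 = 89 ^ 65 = ec
byte 10: (6a ^ 88) ^ 73 = e2 ^ 73 = 91
byte 11: (0c ^ f8) ^ 73 = f4 ^ 73 = 87
byte 12: (29 ^ 56) ^ 20 = 7f ^ 20 = 5f

00101111 00101110 01011100 11100001 00110000 11110101 00000101 11101100 00000001 11101100 10010001 10000111 01011111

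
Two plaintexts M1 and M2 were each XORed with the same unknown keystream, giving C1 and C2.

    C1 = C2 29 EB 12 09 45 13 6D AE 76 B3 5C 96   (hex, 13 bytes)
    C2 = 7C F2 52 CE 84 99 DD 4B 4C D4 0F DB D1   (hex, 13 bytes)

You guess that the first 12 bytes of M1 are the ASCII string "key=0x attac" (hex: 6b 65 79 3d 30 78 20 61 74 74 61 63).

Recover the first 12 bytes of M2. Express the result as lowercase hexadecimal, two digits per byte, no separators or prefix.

d5bec0e1bda4ee4796d6dde4

First, C1 ⊕ C2 = (M1 ⊕ K) ⊕ (M2 ⊕ K) = M1 ⊕ M2, so the key drops out. Then M2 = (M1 ⊕ M2) ⊕ M1 over the first 12 bytes.
byte 0: (c2 xor 7c) xor 6b = be xor 6b = d5
byte 1: (29 xor f2) xor 65 = db xor 65 = be
byte 2: (eb xor 52) xor 79 = b9 xor 79 = c0
byte 3: (12 xor ce) xor 3d = dc xor 3d = e1
byte 4: (09 xor 84) xor 30 = 8d xor 30 = bd
byte 5: (45 xor 99) xor 78 = dc xor 78 = a4
byte 6: (13 xor dd) xor 20 = ce xor 20 = ee
byte 7: (6d xor 4b) xor 61 = 26 xor 61 = 47
byte 8: (ae xor 4c) xor 74 = e2 xor 74 = 96
byte 9: (76 xor d4) xor 74 = a2 xor 74 = d6
byte 10: (b3 xor 0f) xor 61 = bc xor 61 = dd
byte 11: (5c xor db) xor 63 = 87 xor 63 = e4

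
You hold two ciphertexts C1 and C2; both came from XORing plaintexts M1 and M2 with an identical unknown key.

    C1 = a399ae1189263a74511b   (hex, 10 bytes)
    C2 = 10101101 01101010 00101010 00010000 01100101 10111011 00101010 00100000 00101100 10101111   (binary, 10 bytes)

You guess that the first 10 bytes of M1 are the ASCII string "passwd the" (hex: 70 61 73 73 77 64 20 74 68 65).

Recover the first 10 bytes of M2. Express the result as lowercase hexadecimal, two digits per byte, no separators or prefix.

First, C1 ⊕ C2 = (M1 ⊕ K) ⊕ (M2 ⊕ K) = M1 ⊕ M2, so the key drops out. Then M2 = (M1 ⊕ M2) ⊕ M1 over the first 10 bytes.
byte 0: (a3 ^ ad) ^ 70 = 0e ^ 70 = 7e
byte 1: (99 ^ 6a) ^ 61 = f3 ^ 61 = 92
byte 2: (ae ^ 2a) ^ 73 = 84 ^ 73 = f7
byte 3: (11 ^ 10) ^ 73 = 01 ^ 73 = 72
byte 4: (89 ^ 65) ^ 77 = ec ^ 77 = 9b
byte 5: (26 ^ bb) ^ 64 = 9d ^ 64 = f9
byte 6: (3a ^ 2a) ^ 20 = 10 ^ 20 = 30
byte 7: (74 ^ 20) ^ 74 = 54 ^ 74 = 20
byte 8: (51 ^ 2c) ^ 68 = 7d ^ 68 = 15
byte 9: (1b ^ af) ^ 65 = b4 ^ 65 = d1

7e92f7729bf9302015d1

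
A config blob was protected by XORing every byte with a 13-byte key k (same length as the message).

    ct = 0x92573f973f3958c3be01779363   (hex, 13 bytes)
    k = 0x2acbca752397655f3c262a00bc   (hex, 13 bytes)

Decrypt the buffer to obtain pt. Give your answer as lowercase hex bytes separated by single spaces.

b8 9c f5 e2 1c ae 3d 9c 82 27 5d 93 df

92 xor 2a = b8
57 xor cb = 9c
3f xor ca = f5
97 xor 75 = e2
3f xor 23 = 1c
39 xor 97 = ae
58 xor 65 = 3d
c3 xor 5f = 9c
be xor 3c = 82
01 xor 26 = 27
77 xor 2a = 5d
93 xor 00 = 93
63 xor bc = df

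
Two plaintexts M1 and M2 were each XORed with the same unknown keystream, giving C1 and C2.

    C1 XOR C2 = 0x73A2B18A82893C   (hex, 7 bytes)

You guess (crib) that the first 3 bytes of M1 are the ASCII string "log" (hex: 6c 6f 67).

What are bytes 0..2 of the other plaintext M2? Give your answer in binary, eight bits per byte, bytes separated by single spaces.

00011111 11001101 11010110

Since C1 ⊕ C2 = M1 ⊕ M2, XORing with the guessed M1 bytes yields the corresponding M2 bytes: M2 = (C1 ⊕ C2) ⊕ M1.
byte 0: 73 ⊕ 6c = 1f
byte 1: a2 ⊕ 6f = cd
byte 2: b1 ⊕ 67 = d6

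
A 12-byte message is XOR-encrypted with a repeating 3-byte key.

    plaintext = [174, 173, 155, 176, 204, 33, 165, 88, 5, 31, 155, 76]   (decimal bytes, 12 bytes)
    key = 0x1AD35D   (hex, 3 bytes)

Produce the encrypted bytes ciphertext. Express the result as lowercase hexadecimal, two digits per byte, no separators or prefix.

The 3-byte key repeats, so the effective keystream is 1a d3 5d 1a d3 5d 1a d3 5d 1a d3 5d.
byte 0: ae XOR 1a = b4
byte 1: ad XOR d3 = 7e
byte 2: 9b XOR 5d = c6
byte 3: b0 XOR 1a = aa
byte 4: cc XOR d3 = 1f
byte 5: 21 XOR 5d = 7c
byte 6: a5 XOR 1a = bf
byte 7: 58 XOR d3 = 8b
byte 8: 05 XOR 5d = 58
byte 9: 1f XOR 1a = 05
byte 10: 9b XOR d3 = 48
byte 11: 4c XOR 5d = 11

b47ec6aa1f7cbf8b58054811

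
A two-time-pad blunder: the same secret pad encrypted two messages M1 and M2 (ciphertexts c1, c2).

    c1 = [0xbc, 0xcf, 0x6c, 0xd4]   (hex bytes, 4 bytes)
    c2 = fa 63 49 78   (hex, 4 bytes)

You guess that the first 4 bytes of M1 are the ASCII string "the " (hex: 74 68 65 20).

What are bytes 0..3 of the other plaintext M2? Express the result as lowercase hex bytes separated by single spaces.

First, c1 ⊕ c2 = (M1 ⊕ K) ⊕ (M2 ⊕ K) = M1 ⊕ M2, so the key drops out. Then M2 = (M1 ⊕ M2) ⊕ M1 over the first 4 bytes.
byte 0: (bc ^ fa) ^ 74 = 46 ^ 74 = 32
byte 1: (cf ^ 63) ^ 68 = ac ^ 68 = c4
byte 2: (6c ^ 49) ^ 65 = 25 ^ 65 = 40
byte 3: (d4 ^ 78) ^ 20 = ac ^ 20 = 8c

32 c4 40 8c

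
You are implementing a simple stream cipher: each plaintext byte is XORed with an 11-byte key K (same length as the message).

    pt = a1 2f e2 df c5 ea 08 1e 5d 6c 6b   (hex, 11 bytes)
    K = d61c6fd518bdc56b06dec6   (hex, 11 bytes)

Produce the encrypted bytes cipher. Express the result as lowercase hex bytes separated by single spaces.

77 33 8d 0a dd 57 cd 75 5b b2 ad

a1 xor d6 = 77
2f xor 1c = 33
e2 xor 6f = 8d
df xor d5 = 0a
c5 xor 18 = dd
ea xor bd = 57
08 xor c5 = cd
1e xor 6b = 75
5d xor 06 = 5b
6c xor de = b2
6b xor c6 = ad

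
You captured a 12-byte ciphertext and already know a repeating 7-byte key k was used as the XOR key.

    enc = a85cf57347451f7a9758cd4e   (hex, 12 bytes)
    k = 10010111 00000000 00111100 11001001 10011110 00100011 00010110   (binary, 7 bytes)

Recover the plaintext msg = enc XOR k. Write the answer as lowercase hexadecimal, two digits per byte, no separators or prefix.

3f5cc9bad96609ed976404d0

The 7-byte key repeats, so the effective keystream is 97 00 3c c9 9e 23 16 97 00 3c c9 9e.
byte 0: 168 ⊕ 151 =  63
byte 1:  92 ⊕   0 =  92
byte 2: 245 ⊕  60 = 201
byte 3: 115 ⊕ 201 = 186
byte 4:  71 ⊕ 158 = 217
byte 5:  69 ⊕  35 = 102
byte 6:  31 ⊕  22 =   9
byte 7: 122 ⊕ 151 = 237
byte 8: 151 ⊕   0 = 151
byte 9:  88 ⊕  60 = 100
byte 10: 205 ⊕ 201 =   4
byte 11:  78 ⊕ 158 = 208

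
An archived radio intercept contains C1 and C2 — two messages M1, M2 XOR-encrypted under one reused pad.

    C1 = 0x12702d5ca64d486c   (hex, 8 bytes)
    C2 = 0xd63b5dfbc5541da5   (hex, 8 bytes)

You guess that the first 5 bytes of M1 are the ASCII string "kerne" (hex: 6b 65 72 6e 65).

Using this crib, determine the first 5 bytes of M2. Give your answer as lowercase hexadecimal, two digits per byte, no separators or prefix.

First, C1 ⊕ C2 = (M1 ⊕ K) ⊕ (M2 ⊕ K) = M1 ⊕ M2, so the key drops out. Then M2 = (M1 ⊕ M2) ⊕ M1 over the first 5 bytes.
byte 0: (12 ^ d6) ^ 6b = c4 ^ 6b = af
byte 1: (70 ^ 3b) ^ 65 = 4b ^ 65 = 2e
byte 2: (2d ^ 5d) ^ 72 = 70 ^ 72 = 02
byte 3: (5c ^ fb) ^ 6e = a7 ^ 6e = c9
byte 4: (a6 ^ c5) ^ 65 = 63 ^ 65 = 06

af2e02c906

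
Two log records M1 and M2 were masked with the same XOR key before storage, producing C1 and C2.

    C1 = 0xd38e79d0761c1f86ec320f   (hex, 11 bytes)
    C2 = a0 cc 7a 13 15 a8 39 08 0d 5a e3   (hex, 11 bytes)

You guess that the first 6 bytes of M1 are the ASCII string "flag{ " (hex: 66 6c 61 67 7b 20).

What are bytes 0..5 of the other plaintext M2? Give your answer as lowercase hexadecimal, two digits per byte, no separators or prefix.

152e62a41894

First, C1 ⊕ C2 = (M1 ⊕ K) ⊕ (M2 ⊕ K) = M1 ⊕ M2, so the key drops out. Then M2 = (M1 ⊕ M2) ⊕ M1 over the first 6 bytes.
byte 0: (d3 ⊕ a0) ⊕ 66 = 73 ⊕ 66 = 15
byte 1: (8e ⊕ cc) ⊕ 6c = 42 ⊕ 6c = 2e
byte 2: (79 ⊕ 7a) ⊕ 61 = 03 ⊕ 61 = 62
byte 3: (d0 ⊕ 13) ⊕ 67 = c3 ⊕ 67 = a4
byte 4: (76 ⊕ 15) ⊕ 7b = 63 ⊕ 7b = 18
byte 5: (1c ⊕ a8) ⊕ 20 = b4 ⊕ 20 = 94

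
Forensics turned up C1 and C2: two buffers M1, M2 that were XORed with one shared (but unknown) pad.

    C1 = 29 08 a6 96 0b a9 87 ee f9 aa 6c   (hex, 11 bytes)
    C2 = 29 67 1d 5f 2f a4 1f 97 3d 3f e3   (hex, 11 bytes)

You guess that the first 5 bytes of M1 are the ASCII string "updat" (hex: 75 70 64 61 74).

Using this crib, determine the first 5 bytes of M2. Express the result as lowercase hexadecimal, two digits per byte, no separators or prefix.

First, C1 ⊕ C2 = (M1 ⊕ K) ⊕ (M2 ⊕ K) = M1 ⊕ M2, so the key drops out. Then M2 = (M1 ⊕ M2) ⊕ M1 over the first 5 bytes.
byte 0: (29 XOR 29) XOR 75 = 00 XOR 75 = 75
byte 1: (08 XOR 67) XOR 70 = 6f XOR 70 = 1f
byte 2: (a6 XOR 1d) XOR 64 = bb XOR 64 = df
byte 3: (96 XOR 5f) XOR 61 = c9 XOR 61 = a8
byte 4: (0b XOR 2f) XOR 74 = 24 XOR 74 = 50

751fdfa850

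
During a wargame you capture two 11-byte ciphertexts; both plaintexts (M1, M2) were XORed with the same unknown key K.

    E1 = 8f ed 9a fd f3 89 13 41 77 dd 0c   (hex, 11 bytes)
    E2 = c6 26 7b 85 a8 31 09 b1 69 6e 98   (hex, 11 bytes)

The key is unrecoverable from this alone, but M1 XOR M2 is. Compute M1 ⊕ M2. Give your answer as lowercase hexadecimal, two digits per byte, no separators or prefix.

E1 ⊕ E2 = (M1 ⊕ K) ⊕ (M2 ⊕ K) = M1 ⊕ M2 — the shared key cancels under XOR.
143 ^ 198 =  73
237 ^  38 = 203
154 ^ 123 = 225
253 ^ 133 = 120
243 ^ 168 =  91
137 ^  49 = 184
 19 ^   9 =  26
 65 ^ 177 = 240
119 ^ 105 =  30
221 ^ 110 = 179
 12 ^ 152 = 148

49cbe1785bb81af01eb394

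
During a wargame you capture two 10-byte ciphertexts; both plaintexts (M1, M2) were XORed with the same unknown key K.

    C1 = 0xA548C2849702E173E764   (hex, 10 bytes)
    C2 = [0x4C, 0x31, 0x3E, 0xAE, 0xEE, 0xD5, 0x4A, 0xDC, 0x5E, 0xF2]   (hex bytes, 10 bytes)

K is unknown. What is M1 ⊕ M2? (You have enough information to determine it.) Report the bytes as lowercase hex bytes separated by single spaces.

C1 ⊕ C2 = (M1 ⊕ K) ⊕ (M2 ⊕ K) = M1 ⊕ M2 — the shared key cancels under XOR.
a5 ⊕ 4c = e9
48 ⊕ 31 = 79
c2 ⊕ 3e = fc
84 ⊕ ae = 2a
97 ⊕ ee = 79
02 ⊕ d5 = d7
e1 ⊕ 4a = ab
73 ⊕ dc = af
e7 ⊕ 5e = b9
64 ⊕ f2 = 96

e9 79 fc 2a 79 d7 ab af b9 96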